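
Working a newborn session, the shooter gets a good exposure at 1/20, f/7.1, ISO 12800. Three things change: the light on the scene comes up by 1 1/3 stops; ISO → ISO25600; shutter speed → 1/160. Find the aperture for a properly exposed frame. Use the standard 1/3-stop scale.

f/5.6

Scene light: 1 1/3 stops brighter.
ISO: 12800 → 16000 → 20000 → 25600 — 1 stop raised (brighter).
Shutter speed: 1/20 → 1/25 → 1/30 → 1/40 → 1/50 → 1/60 → 1/80 → 1/100 → 1/125 → 1/160 — 3 stops faster (darker).
Net so far: 2/3 stop darker. Aperture: f/7.1 → f/6.3 → f/5.6.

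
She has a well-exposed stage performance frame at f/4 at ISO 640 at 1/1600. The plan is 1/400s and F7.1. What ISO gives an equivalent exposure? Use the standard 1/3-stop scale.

Shutter speed: 1/1600 → 1/1250 → 1/1000 → 1/800 → 1/640 → 1/500 → 1/400 — 2 stops longer (brighter).
Aperture: f/4 → f/4.5 → f/5 → f/5.6 → f/6.3 → f/7.1 — 1 2/3 stops narrower (darker).
Net change so far: 1/3 stop brighter. Offset with the ISO: 640 → 500.

ISO 500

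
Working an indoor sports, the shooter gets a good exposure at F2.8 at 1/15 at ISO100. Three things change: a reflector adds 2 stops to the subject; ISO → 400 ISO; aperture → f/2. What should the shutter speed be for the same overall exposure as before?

Scene light: 2 stops brighter.
ISO: 100 → 200 → 400 — 2 stops higher (brighter).
Aperture: f/2.8 → f/2 — 1 stop opened up (brighter).
Net so far: 5 stops brighter. Shutter speed: 1/15 → 1/30 → 1/60 → 1/125 → 1/250 → 1/500.

1/500s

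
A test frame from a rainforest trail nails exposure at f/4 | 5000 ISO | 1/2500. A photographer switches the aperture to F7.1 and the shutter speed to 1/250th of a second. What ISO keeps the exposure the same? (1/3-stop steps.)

Aperture: f/4 → f/4.5 → f/5 → f/5.6 → f/6.3 → f/7.1 — 1 2/3 stops stopped down (darker).
Shutter speed: 1/2500 → 1/2000 → 1/1600 → 1/1250 → 1/1000 → 1/800 → 1/640 → 1/500 → 1/400 → 1/320 → 1/250 — 3 1/3 stops slower (brighter).
Net change so far: 1 2/3 stops brighter. Offset with the ISO: 5000 → 4000 → 3200 → 2500 → 2000 → 1600.

ISO 1600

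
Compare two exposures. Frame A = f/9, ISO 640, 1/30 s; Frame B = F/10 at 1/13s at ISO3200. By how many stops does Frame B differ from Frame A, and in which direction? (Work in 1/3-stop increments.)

Aperture: f/9 → f/10 — 1/3 stop stopped down (darker).
Shutter speed: 1/30 → 1/25 → 1/20 → 1/15 → 1/13 — 1 1/3 stops slower (brighter).
ISO: 640 → 800 → 1000 → 1250 → 1600 → 2000 → 2500 → 3200 — 2 1/3 stops raised (brighter).
Net: −1/3 +1 1/3 +2 1/3 = +3 1/3 stops.

3 1/3 stops brighter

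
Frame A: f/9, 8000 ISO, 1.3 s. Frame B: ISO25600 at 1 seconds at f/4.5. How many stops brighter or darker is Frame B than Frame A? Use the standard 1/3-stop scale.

Aperture: f/9 → f/8 → f/7.1 → f/6.3 → f/5.6 → f/5 → f/4.5 — 2 stops wider (brighter).
Shutter speed: 1.3 → 1 — 1/3 stop faster (darker).
ISO: 8000 → 10000 → 12800 → 16000 → 20000 → 25600 — 1 2/3 stops raised (brighter).
Net: +2 −1/3 +1 2/3 = +3 1/3 stops.

3 1/3 stops brighter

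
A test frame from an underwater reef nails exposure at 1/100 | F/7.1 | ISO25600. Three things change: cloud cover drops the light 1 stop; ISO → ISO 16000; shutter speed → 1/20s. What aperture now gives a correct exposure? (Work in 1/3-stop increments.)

f/9

Scene light: 1 stop darker.
ISO: 25600 → 20000 → 16000 — 2/3 stop dropped (darker).
Shutter speed: 1/100 → 1/80 → 1/60 → 1/50 → 1/40 → 1/30 → 1/25 → 1/20 — 2 1/3 stops slower (brighter).
Net so far: 2/3 stop brighter. Aperture: f/7.1 → f/8 → f/9.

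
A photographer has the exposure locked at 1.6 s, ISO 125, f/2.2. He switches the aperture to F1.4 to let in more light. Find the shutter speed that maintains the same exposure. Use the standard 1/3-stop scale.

Aperture: f/2.2 → f/2 → f/1.8 → f/1.6 → f/1.4 — 1 1/3 stops wider (brighter).
Need 1 1/3 stops darker from the shutter speed: 1.6 → 1.3 → 1 → 0.8 → 0.6.

0.6 s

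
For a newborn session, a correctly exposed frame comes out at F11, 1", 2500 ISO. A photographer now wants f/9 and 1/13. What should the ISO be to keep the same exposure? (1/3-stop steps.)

Aperture: f/11 → f/10 → f/9 — 2/3 stop opened up (brighter).
Shutter speed: 1 → 0.8 → 0.6 → 0.5 → 0.4 → 0.3 → 1/4 → 1/5 → 1/6 → 1/8 → 1/10 → 1/13 — 3 2/3 stops shorter (darker).
Net change so far: 3 stops darker. Offset with the ISO: 2500 → 3200 → 4000 → 5000 → 6400 → 8000 → 10000 → 12800 → 16000 → 20000.

ISO 20000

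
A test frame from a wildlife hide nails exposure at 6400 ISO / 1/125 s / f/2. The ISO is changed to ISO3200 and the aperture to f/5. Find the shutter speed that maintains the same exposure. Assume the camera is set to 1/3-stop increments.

ISO: 6400 → 5000 → 4000 → 3200 — 1 stop lower (darker).
Aperture: f/2 → f/2.2 → f/2.5 → f/2.8 → f/3.2 → f/3.5 → f/4 → f/4.5 → f/5 — 2 2/3 stops narrower (darker).
Net change so far: 3 2/3 stops darker. Offset with the shutter speed: 1/125 → 1/100 → 1/80 → 1/60 → 1/50 → 1/40 → 1/30 → 1/25 → 1/20 → 1/15 → 1/13 → 1/10.

1/10s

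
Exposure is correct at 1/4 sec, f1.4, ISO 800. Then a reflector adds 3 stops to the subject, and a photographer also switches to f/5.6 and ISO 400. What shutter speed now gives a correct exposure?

1 s

Scene light: 3 stops brighter.
Aperture: f/1.4 → f/2 → f/2.8 → f/4 → f/5.6 — 4 stops narrower (darker).
ISO: 800 → 400 — 1 stop lower (darker).
Net so far: 2 stops darker. Shutter speed: 1/4 → 1/2 → 1.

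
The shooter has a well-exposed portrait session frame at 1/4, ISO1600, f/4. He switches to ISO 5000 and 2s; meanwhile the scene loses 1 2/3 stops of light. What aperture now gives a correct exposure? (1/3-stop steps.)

f/11

Scene light: 1 2/3 stops darker.
ISO: 1600 → 2000 → 2500 → 3200 → 4000 → 5000 — 1 2/3 stops raised (brighter).
Shutter speed: 1/4 → 0.3 → 0.4 → 0.5 → 0.6 → 0.8 → 1 → 1.3 → 1.6 → 2 — 3 stops longer (brighter).
Net so far: 3 stops brighter. Aperture: f/4 → f/4.5 → f/5 → f/5.6 → f/6.3 → f/7.1 → f/8 → f/9 → f/10 → f/11.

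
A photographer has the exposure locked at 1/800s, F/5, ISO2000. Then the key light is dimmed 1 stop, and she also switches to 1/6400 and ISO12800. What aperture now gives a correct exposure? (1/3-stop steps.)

f/3.2

Scene light: 1 stop darker.
Shutter speed: 1/800 → 1/1000 → 1/1250 → 1/1600 → 1/2000 → 1/2500 → 1/3200 → 1/4000 → 1/5000 → 1/6400 — 3 stops shorter (darker).
ISO: 2000 → 2500 → 3200 → 4000 → 5000 → 6400 → 8000 → 10000 → 12800 — 2 2/3 stops higher (brighter).
Net so far: 1 1/3 stops darker. Aperture: f/5 → f/4.5 → f/4 → f/3.5 → f/3.2.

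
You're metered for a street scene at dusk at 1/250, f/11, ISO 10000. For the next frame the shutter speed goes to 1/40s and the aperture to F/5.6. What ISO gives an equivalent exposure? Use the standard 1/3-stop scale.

Shutter speed: 1/250 → 1/200 → 1/160 → 1/125 → 1/100 → 1/80 → 1/60 → 1/50 → 1/40 — 2 2/3 stops slower (brighter).
Aperture: f/11 → f/10 → f/9 → f/8 → f/7.1 → f/6.3 → f/5.6 — 2 stops larger aperture (brighter).
Net change so far: 4 2/3 stops brighter. Offset with the ISO: 10000 → 8000 → 6400 → 5000 → 4000 → 3200 → 2500 → 2000 → 1600 → 1250 → 1000 → 800 → 640 → 500 → 400.

ISO 400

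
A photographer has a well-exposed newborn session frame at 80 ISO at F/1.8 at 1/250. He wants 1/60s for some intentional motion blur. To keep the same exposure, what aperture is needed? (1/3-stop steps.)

f/3.5

Shutter speed: 1/250 → 1/200 → 1/160 → 1/125 → 1/100 → 1/80 → 1/60 — 2 stops slower (brighter).
Need 2 stops darker from the aperture: f/1.8 → f/2 → f/2.2 → f/2.5 → f/2.8 → f/3.2 → f/3.5.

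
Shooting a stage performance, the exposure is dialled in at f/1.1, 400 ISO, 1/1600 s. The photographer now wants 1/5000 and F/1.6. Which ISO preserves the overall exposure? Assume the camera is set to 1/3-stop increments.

ISO 2500

Shutter speed: 1/1600 → 1/2000 → 1/2500 → 1/3200 → 1/4000 → 1/5000 — 1 2/3 stops faster (darker).
Aperture: f/1.1 → f/1.2 → f/1.4 → f/1.6 — 1 stop smaller aperture (darker).
Net change so far: 2 2/3 stops darker. Offset with the ISO: 400 → 500 → 640 → 800 → 1000 → 1250 → 1600 → 2000 → 2500.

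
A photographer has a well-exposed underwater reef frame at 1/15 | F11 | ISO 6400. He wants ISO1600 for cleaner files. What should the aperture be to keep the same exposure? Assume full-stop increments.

f/5.6

ISO: 6400 → 3200 → 1600 — 2 stops dropped (darker).
Need 2 stops brighter from the aperture: f/11 → f/8 → f/5.6.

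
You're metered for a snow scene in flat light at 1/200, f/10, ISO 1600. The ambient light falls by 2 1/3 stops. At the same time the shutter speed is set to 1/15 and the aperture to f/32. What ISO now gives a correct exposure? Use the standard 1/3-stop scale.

Scene light: 2 1/3 stops darker.
Shutter speed: 1/200 → 1/160 → 1/125 → 1/100 → 1/80 → 1/60 → 1/50 → 1/40 → 1/30 → 1/25 → 1/20 → 1/15 — 3 2/3 stops longer (brighter).
Aperture: f/10 → f/11 → f/13 → f/14 → f/16 → f/18 → f/20 → f/22 → f/25 → f/29 → f/32 — 3 1/3 stops smaller aperture (darker).
Net so far: 2 stops darker. ISO: 1600 → 2000 → 2500 → 3200 → 4000 → 5000 → 6400.

ISO 6400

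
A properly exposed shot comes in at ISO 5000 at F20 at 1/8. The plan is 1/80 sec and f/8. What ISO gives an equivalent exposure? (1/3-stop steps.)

ISO 8000

Shutter speed: 1/8 → 1/10 → 1/13 → 1/15 → 1/20 → 1/25 → 1/30 → 1/40 → 1/50 → 1/60 → 1/80 — 3 1/3 stops faster (darker).
Aperture: f/20 → f/18 → f/16 → f/14 → f/13 → f/11 → f/10 → f/9 → f/8 — 2 2/3 stops larger aperture (brighter).
Net change so far: 2/3 stop darker. Offset with the ISO: 5000 → 6400 → 8000.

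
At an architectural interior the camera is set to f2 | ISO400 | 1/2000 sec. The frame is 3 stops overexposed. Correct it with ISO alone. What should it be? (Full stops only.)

ISO 50

Overexposed by 3 stops → need 3 stops darker.
ISO: 400 → 200 → 100 → 50.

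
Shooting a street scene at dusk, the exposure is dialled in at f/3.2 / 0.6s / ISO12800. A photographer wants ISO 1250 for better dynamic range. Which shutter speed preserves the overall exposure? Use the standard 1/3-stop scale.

6 s

ISO: 12800 → 10000 → 8000 → 6400 → 5000 → 4000 → 3200 → 2500 → 2000 → 1600 → 1250 — 3 1/3 stops lower (darker).
Need 3 1/3 stops brighter from the shutter speed: 0.6 → 0.8 → 1 → 1.3 → 1.6 → 2 → 2.5 → 3.2 → 4 → 5 → 6.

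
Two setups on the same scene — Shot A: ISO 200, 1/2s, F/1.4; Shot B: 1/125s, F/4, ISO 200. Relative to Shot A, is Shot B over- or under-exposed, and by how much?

9 stops darker

Aperture: f/1.4 → f/2 → f/2.8 → f/4 — 3 stops narrower (darker).
Shutter speed: 1/2 → 1/4 → 1/8 → 1/15 → 1/30 → 1/60 → 1/125 — 6 stops faster (darker).
ISO: unchanged.
Net: −3 −6 = −9 stops.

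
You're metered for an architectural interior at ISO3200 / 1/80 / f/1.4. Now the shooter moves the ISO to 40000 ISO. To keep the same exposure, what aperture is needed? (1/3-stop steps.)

f/5

ISO: 3200 → 4000 → 5000 → 6400 → 8000 → 10000 → 12800 → 16000 → 20000 → 25600 → 32000 → 40000 — 3 2/3 stops higher (brighter).
Need 3 2/3 stops darker from the aperture: f/1.4 → f/1.6 → f/1.8 → f/2 → f/2.2 → f/2.5 → f/2.8 → f/3.2 → f/3.5 → f/4 → f/4.5 → f/5.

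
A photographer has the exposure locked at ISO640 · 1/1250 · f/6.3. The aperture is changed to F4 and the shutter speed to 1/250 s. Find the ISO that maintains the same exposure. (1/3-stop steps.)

ISO 50

Aperture: f/6.3 → f/5.6 → f/5 → f/4.5 → f/4 — 1 1/3 stops wider (brighter).
Shutter speed: 1/1250 → 1/1000 → 1/800 → 1/640 → 1/500 → 1/400 → 1/320 → 1/250 — 2 1/3 stops longer (brighter).
Net change so far: 3 2/3 stops brighter. Offset with the ISO: 640 → 500 → 400 → 320 → 250 → 200 → 160 → 125 → 100 → 80 → 64 → 50.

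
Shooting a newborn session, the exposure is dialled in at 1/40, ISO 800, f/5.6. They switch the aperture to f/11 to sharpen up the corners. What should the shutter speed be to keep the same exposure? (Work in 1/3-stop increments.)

Aperture: f/5.6 → f/6.3 → f/7.1 → f/8 → f/9 → f/10 → f/11 — 2 stops smaller aperture (darker).
Need 2 stops brighter from the shutter speed: 1/40 → 1/30 → 1/25 → 1/20 → 1/15 → 1/13 → 1/10.

1/10s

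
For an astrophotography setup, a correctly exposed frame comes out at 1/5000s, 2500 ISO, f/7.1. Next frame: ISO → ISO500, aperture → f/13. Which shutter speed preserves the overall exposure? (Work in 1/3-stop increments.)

ISO: 2500 → 2000 → 1600 → 1250 → 1000 → 800 → 640 → 500 — 2 1/3 stops lower (darker).
Aperture: f/7.1 → f/8 → f/9 → f/10 → f/11 → f/13 — 1 2/3 stops smaller aperture (darker).
Net change so far: 4 stops darker. Offset with the shutter speed: 1/5000 → 1/4000 → 1/3200 → 1/2500 → 1/2000 → 1/1600 → 1/1250 → 1/1000 → 1/800 → 1/640 → 1/500 → 1/400 → 1/320.

1/320s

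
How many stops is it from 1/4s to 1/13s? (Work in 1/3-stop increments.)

1/4 → 1/5 → 1/6 → 1/8 → 1/10 → 1/13 — count the steps: 5 third-stops = 1 2/3 stops.

1 2/3 stops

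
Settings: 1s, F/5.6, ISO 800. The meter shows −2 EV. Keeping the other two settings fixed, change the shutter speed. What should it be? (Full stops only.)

Underexposed by 2 stops → need 2 stops brighter.
Shutter speed: 1 → 2 → 4.

4 s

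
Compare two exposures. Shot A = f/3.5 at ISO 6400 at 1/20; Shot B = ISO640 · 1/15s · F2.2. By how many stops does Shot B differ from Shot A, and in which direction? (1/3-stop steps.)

1 2/3 stops darker

Aperture: f/3.5 → f/3.2 → f/2.8 → f/2.5 → f/2.2 — 1 1/3 stops larger aperture (brighter).
Shutter speed: 1/20 → 1/15 — 1/3 stop longer (brighter).
ISO: 6400 → 5000 → 4000 → 3200 → 2500 → 2000 → 1600 → 1250 → 1000 → 800 → 640 — 3 1/3 stops dropped (darker).
Net: +1 1/3 +1/3 −3 1/3 = −1 2/3 stops.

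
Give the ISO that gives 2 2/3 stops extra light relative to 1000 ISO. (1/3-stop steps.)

ISO: 1000 → 1250 → 1600 → 2000 → 2500 → 3200 → 4000 → 5000 → 6400 — 2 2/3 stops raised (brighter).

ISO 6400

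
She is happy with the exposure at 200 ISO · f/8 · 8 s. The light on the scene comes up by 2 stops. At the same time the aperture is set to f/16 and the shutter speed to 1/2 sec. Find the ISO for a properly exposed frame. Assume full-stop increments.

ISO 3200

Scene light: 2 stops brighter.
Aperture: f/8 → f/11 → f/16 — 2 stops narrower (darker).
Shutter speed: 8 → 4 → 2 → 1 → 1/2 — 4 stops shorter (darker).
Net so far: 4 stops darker. ISO: 200 → 400 → 800 → 1600 → 3200.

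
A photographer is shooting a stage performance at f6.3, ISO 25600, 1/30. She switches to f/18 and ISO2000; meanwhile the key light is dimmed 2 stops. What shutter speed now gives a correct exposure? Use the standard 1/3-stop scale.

13 s

Scene light: 2 stops darker.
Aperture: f/6.3 → f/7.1 → f/8 → f/9 → f/10 → f/11 → f/13 → f/14 → f/16 → f/18 — 3 stops smaller aperture (darker).
ISO: 25600 → 20000 → 16000 → 12800 → 10000 → 8000 → 6400 → 5000 → 4000 → 3200 → 2500 → 2000 — 3 2/3 stops lower (darker).
Net so far: 8 2/3 stops darker. Shutter speed: 1/30 → 1/25 → 1/20 → 1/15 → 1/13 → 1/10 → 1/8 → 1/6 → 1/5 → 1/4 → 0.3 → 0.4 → 0.5 → 0.6 → 0.8 → 1 → 1.3 → 1.6 → 2 → 2.5 → 3.2 → 4 → 5 → 6 → 8 → 10 → 13.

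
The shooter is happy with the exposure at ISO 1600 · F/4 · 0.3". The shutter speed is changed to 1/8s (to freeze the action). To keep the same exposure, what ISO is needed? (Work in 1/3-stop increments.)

Shutter speed: 0.3 → 1/4 → 1/5 → 1/6 → 1/8 — 1 1/3 stops shorter (darker).
Need 1 1/3 stops brighter from the ISO: 1600 → 2000 → 2500 → 3200 → 4000.

ISO 4000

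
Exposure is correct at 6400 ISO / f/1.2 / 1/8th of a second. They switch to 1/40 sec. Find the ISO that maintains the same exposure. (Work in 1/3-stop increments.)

ISO 32000

Shutter speed: 1/8 → 1/10 → 1/13 → 1/15 → 1/20 → 1/25 → 1/30 → 1/40 — 2 1/3 stops faster (darker).
Need 2 1/3 stops brighter from the ISO: 6400 → 8000 → 10000 → 12800 → 16000 → 20000 → 25600 → 32000.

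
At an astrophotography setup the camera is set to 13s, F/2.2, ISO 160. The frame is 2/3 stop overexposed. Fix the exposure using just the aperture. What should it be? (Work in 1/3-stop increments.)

Overexposed by 2/3 stop → need 2/3 stop darker.
Aperture: f/2.2 → f/2.5 → f/2.8.

f/2.8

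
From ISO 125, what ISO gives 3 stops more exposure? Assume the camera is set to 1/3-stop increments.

ISO: 125 → 160 → 200 → 250 → 320 → 400 → 500 → 640 → 800 → 1000 — 3 stops higher (brighter).

ISO 1000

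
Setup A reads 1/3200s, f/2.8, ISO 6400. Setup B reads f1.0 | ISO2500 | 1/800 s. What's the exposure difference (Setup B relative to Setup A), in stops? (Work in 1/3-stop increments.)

Aperture: f/2.8 → f/2.5 → f/2.2 → f/2 → f/1.8 → f/1.6 → f/1.4 → f/1.2 → f/1.1 → f/1.0 — 3 stops larger aperture (brighter).
Shutter speed: 1/3200 → 1/2500 → 1/2000 → 1/1600 → 1/1250 → 1/1000 → 1/800 — 2 stops slower (brighter).
ISO: 6400 → 5000 → 4000 → 3200 → 2500 — 1 1/3 stops dropped (darker).
Net: +3 +2 −1 1/3 = +3 2/3 stops.

3 2/3 stops brighter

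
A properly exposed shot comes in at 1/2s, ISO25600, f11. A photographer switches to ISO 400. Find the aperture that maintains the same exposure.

f/1.4

ISO: 25600 → 12800 → 6400 → 3200 → 1600 → 800 → 400 — 6 stops lower (darker).
Need 6 stops brighter from the aperture: f/11 → f/8 → f/5.6 → f/4 → f/2.8 → f/2 → f/1.4.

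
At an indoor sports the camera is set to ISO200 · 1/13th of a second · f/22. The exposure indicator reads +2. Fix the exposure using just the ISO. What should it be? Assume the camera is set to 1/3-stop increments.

Overexposed by 2 stops → need 2 stops darker.
ISO: 200 → 160 → 125 → 100 → 80 → 64 → 50.

ISO 50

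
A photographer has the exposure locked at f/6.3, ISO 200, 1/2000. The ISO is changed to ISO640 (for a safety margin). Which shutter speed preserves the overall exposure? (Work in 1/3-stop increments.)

ISO: 200 → 250 → 320 → 400 → 500 → 640 — 1 2/3 stops higher (brighter).
Need 1 2/3 stops darker from the shutter speed: 1/2000 → 1/2500 → 1/3200 → 1/4000 → 1/5000 → 1/6400.

1/6400s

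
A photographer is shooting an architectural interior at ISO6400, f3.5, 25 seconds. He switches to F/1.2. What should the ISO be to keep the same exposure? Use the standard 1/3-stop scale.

Aperture: f/3.5 → f/3.2 → f/2.8 → f/2.5 → f/2.2 → f/2 → f/1.8 → f/1.6 → f/1.4 → f/1.2 — 3 stops opened up (brighter).
Need 3 stops darker from the ISO: 6400 → 5000 → 4000 → 3200 → 2500 → 2000 → 1600 → 1250 → 1000 → 800.

ISO 800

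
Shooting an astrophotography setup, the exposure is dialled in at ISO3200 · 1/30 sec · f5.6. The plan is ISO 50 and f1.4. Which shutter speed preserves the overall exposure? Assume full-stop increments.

ISO: 3200 → 1600 → 800 → 400 → 200 → 100 → 50 — 6 stops lower (darker).
Aperture: f/5.6 → f/4 → f/2.8 → f/2 → f/1.4 — 4 stops wider (brighter).
Net change so far: 2 stops darker. Offset with the shutter speed: 1/30 → 1/15 → 1/8.

1/8s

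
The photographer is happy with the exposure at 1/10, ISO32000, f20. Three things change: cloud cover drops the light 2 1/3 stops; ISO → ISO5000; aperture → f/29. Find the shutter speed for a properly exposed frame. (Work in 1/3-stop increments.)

Scene light: 2 1/3 stops darker.
ISO: 32000 → 25600 → 20000 → 16000 → 12800 → 10000 → 8000 → 6400 → 5000 — 2 2/3 stops dropped (darker).
Aperture: f/20 → f/22 → f/25 → f/29 — 1 stop stopped down (darker).
Net so far: 6 stops darker. Shutter speed: 1/10 → 1/8 → 1/6 → 1/5 → 1/4 → 0.3 → 0.4 → 0.5 → 0.6 → 0.8 → 1 → 1.3 → 1.6 → 2 → 2.5 → 3.2 → 4 → 5 → 6.

6 s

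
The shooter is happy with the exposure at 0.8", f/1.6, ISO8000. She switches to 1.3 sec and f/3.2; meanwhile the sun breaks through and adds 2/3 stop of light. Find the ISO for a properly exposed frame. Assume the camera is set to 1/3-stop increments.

ISO 12800

Scene light: 2/3 stop brighter.
Shutter speed: 0.8 → 1 → 1.3 — 2/3 stop slower (brighter).
Aperture: f/1.6 → f/1.8 → f/2 → f/2.2 → f/2.5 → f/2.8 → f/3.2 — 2 stops narrower (darker).
Net so far: 2/3 stop darker. ISO: 8000 → 10000 → 12800.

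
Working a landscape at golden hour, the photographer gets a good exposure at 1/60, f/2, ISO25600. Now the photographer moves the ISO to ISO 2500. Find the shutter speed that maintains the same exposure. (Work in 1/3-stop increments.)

ISO: 25600 → 20000 → 16000 → 12800 → 10000 → 8000 → 6400 → 5000 → 4000 → 3200 → 2500 — 3 1/3 stops dropped (darker).
Need 3 1/3 stops brighter from the shutter speed: 1/60 → 1/50 → 1/40 → 1/30 → 1/25 → 1/20 → 1/15 → 1/13 → 1/10 → 1/8 → 1/6.

1/6s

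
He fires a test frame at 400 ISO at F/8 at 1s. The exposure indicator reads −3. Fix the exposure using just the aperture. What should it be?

Underexposed by 3 stops → need 3 stops brighter.
Aperture: f/8 → f/5.6 → f/4 → f/2.8.

f/2.8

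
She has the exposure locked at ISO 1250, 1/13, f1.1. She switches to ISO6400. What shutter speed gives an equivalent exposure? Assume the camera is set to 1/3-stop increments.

1/60s

ISO: 1250 → 1600 → 2000 → 2500 → 3200 → 4000 → 5000 → 6400 — 2 1/3 stops raised (brighter).
Need 2 1/3 stops darker from the shutter speed: 1/13 → 1/15 → 1/20 → 1/25 → 1/30 → 1/40 → 1/50 → 1/60.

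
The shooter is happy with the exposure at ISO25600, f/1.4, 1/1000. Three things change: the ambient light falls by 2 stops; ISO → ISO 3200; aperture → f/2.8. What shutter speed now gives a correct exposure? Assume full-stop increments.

Scene light: 2 stops darker.
ISO: 25600 → 12800 → 6400 → 3200 — 3 stops dropped (darker).
Aperture: f/1.4 → f/2 → f/2.8 — 2 stops narrower (darker).
Net so far: 7 stops darker. Shutter speed: 1/1000 → 1/500 → 1/250 → 1/125 → 1/60 → 1/30 → 1/15 → 1/8.

1/8s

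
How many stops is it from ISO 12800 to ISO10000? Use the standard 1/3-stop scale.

12800 → 10000 — count the steps: 1 third-stops = 1/3 stop.

1/3 stop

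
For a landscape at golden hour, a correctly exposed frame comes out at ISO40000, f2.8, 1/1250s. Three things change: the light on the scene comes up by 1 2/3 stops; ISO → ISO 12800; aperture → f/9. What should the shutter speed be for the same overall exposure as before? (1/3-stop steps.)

1/125s

Scene light: 1 2/3 stops brighter.
ISO: 40000 → 32000 → 25600 → 20000 → 16000 → 12800 — 1 2/3 stops dropped (darker).
Aperture: f/2.8 → f/3.2 → f/3.5 → f/4 → f/4.5 → f/5 → f/5.6 → f/6.3 → f/7.1 → f/8 → f/9 — 3 1/3 stops smaller aperture (darker).
Net so far: 3 1/3 stops darker. Shutter speed: 1/1250 → 1/1000 → 1/800 → 1/640 → 1/500 → 1/400 → 1/320 → 1/250 → 1/200 → 1/160 → 1/125.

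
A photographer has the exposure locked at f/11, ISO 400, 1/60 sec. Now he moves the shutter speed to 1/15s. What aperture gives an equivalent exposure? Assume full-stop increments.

Shutter speed: 1/60 → 1/30 → 1/15 — 2 stops slower (brighter).
Need 2 stops darker from the aperture: f/11 → f/16 → f/22.

f/22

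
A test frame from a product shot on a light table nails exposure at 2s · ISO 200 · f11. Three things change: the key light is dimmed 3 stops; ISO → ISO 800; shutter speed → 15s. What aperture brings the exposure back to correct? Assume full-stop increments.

Scene light: 3 stops darker.
ISO: 200 → 400 → 800 — 2 stops raised (brighter).
Shutter speed: 2 → 4 → 8 → 15 — 3 stops longer (brighter).
Net so far: 2 stops brighter. Aperture: f/11 → f/16 → f/22.

f/22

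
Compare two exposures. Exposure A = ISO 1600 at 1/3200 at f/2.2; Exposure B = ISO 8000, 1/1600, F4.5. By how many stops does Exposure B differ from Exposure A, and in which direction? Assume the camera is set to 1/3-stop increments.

1 1/3 stops brighter

Aperture: f/2.2 → f/2.5 → f/2.8 → f/3.2 → f/3.5 → f/4 → f/4.5 — 2 stops stopped down (darker).
Shutter speed: 1/3200 → 1/2500 → 1/2000 → 1/1600 — 1 stop slower (brighter).
ISO: 1600 → 2000 → 2500 → 3200 → 4000 → 5000 → 6400 → 8000 — 2 1/3 stops raised (brighter).
Net: −2 +1 +2 1/3 = +1 1/3 stops.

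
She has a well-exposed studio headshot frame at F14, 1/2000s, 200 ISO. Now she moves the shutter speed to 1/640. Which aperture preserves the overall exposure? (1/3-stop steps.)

Shutter speed: 1/2000 → 1/1600 → 1/1250 → 1/1000 → 1/800 → 1/640 — 1 2/3 stops longer (brighter).
Need 1 2/3 stops darker from the aperture: f/14 → f/16 → f/18 → f/20 → f/22 → f/25.

f/25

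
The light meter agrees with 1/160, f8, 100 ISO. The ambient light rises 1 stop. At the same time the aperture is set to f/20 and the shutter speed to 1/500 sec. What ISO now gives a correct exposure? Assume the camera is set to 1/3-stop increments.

Scene light: 1 stop brighter.
Aperture: f/8 → f/9 → f/10 → f/11 → f/13 → f/14 → f/16 → f/18 → f/20 — 2 2/3 stops narrower (darker).
Shutter speed: 1/160 → 1/200 → 1/250 → 1/320 → 1/400 → 1/500 — 1 2/3 stops faster (darker).
Net so far: 3 1/3 stops darker. ISO: 100 → 125 → 160 → 200 → 250 → 320 → 400 → 500 → 640 → 800 → 1000.

ISO 1000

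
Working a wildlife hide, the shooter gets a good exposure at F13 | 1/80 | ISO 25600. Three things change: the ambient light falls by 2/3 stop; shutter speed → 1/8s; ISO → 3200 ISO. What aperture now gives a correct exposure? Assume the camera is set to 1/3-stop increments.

f/11

Scene light: 2/3 stop darker.
Shutter speed: 1/80 → 1/60 → 1/50 → 1/40 → 1/30 → 1/25 → 1/20 → 1/15 → 1/13 → 1/10 → 1/8 — 3 1/3 stops longer (brighter).
ISO: 25600 → 20000 → 16000 → 12800 → 10000 → 8000 → 6400 → 5000 → 4000 → 3200 — 3 stops lower (darker).
Net so far: 1/3 stop darker. Aperture: f/13 → f/11.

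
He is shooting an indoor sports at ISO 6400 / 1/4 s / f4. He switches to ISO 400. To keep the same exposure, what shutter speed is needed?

ISO: 6400 → 3200 → 1600 → 800 → 400 — 4 stops lower (darker).
Need 4 stops brighter from the shutter speed: 1/4 → 1/2 → 1 → 2 → 4.

4 s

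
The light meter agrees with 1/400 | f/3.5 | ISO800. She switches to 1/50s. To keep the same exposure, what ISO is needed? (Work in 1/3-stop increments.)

ISO 100

Shutter speed: 1/400 → 1/320 → 1/250 → 1/200 → 1/160 → 1/125 → 1/100 → 1/80 → 1/60 → 1/50 — 3 stops slower (brighter).
Need 3 stops darker from the ISO: 800 → 640 → 500 → 400 → 320 → 250 → 200 → 160 → 125 → 100.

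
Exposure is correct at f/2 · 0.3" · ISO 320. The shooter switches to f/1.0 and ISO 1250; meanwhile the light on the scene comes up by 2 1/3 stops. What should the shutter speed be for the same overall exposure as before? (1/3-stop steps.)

1/250s

Scene light: 2 1/3 stops brighter.
Aperture: f/2 → f/1.8 → f/1.6 → f/1.4 → f/1.2 → f/1.1 → f/1.0 — 2 stops larger aperture (brighter).
ISO: 320 → 400 → 500 → 640 → 800 → 1000 → 1250 — 2 stops raised (brighter).
Net so far: 6 1/3 stops brighter. Shutter speed: 0.3 → 1/4 → 1/5 → 1/6 → 1/8 → 1/10 → 1/13 → 1/15 → 1/20 → 1/25 → 1/30 → 1/40 → 1/50 → 1/60 → 1/80 → 1/100 → 1/125 → 1/160 → 1/200 → 1/250.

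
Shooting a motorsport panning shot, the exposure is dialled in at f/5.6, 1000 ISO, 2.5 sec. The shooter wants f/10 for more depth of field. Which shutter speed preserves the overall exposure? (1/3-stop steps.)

8 s

Aperture: f/5.6 → f/6.3 → f/7.1 → f/8 → f/9 → f/10 — 1 2/3 stops narrower (darker).
Need 1 2/3 stops brighter from the shutter speed: 2.5 → 3.2 → 4 → 5 → 6 → 8.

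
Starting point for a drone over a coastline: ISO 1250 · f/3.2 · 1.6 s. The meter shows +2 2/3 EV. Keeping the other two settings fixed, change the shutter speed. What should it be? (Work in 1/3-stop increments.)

1/4s

Overexposed by 2 2/3 stops → need 2 2/3 stops darker.
Shutter speed: 1.6 → 1.3 → 1 → 0.8 → 0.6 → 0.5 → 0.4 → 0.3 → 1/4.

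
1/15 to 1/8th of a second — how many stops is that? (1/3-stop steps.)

1 stop

1/15 → 1/13 → 1/10 → 1/8 — count the steps: 3 third-stops = 1 stop.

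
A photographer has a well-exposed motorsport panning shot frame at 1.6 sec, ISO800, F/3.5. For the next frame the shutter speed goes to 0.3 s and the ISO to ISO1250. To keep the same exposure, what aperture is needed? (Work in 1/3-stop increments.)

f/2

Shutter speed: 1.6 → 1.3 → 1 → 0.8 → 0.6 → 0.5 → 0.4 → 0.3 — 2 1/3 stops faster (darker).
ISO: 800 → 1000 → 1250 — 2/3 stop higher (brighter).
Net change so far: 1 2/3 stops darker. Offset with the aperture: f/3.5 → f/3.2 → f/2.8 → f/2.5 → f/2.2 → f/2.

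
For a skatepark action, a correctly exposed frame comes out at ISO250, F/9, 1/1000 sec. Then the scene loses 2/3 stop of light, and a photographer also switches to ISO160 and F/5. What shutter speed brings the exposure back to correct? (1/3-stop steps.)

1/1250s

Scene light: 2/3 stop darker.
ISO: 250 → 200 → 160 — 2/3 stop dropped (darker).
Aperture: f/9 → f/8 → f/7.1 → f/6.3 → f/5.6 → f/5 — 1 2/3 stops larger aperture (brighter).
Net so far: 1/3 stop brighter. Shutter speed: 1/1000 → 1/1250.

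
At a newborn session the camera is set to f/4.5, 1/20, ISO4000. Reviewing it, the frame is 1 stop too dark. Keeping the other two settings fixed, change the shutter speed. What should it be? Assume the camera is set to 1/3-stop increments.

1/10s

Underexposed by 1 stop → need 1 stop brighter.
Shutter speed: 1/20 → 1/15 → 1/13 → 1/10.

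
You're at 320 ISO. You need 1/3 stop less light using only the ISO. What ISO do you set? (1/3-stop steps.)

ISO: 320 → 250 — 1/3 stop dropped (darker).

ISO 250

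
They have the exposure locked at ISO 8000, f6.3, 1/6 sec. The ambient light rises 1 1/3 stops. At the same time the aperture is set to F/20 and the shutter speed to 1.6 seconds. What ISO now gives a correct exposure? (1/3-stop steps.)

Scene light: 1 1/3 stops brighter.
Aperture: f/6.3 → f/7.1 → f/8 → f/9 → f/10 → f/11 → f/13 → f/14 → f/16 → f/18 → f/20 — 3 1/3 stops stopped down (darker).
Shutter speed: 1/6 → 1/5 → 1/4 → 0.3 → 0.4 → 0.5 → 0.6 → 0.8 → 1 → 1.3 → 1.6 — 3 1/3 stops slower (brighter).
Net so far: 1 1/3 stops brighter. ISO: 8000 → 6400 → 5000 → 4000 → 3200.

ISO 3200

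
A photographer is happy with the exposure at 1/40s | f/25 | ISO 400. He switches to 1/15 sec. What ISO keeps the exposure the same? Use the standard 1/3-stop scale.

Shutter speed: 1/40 → 1/30 → 1/25 → 1/20 → 1/15 — 1 1/3 stops longer (brighter).
Need 1 1/3 stops darker from the ISO: 400 → 320 → 250 → 200 → 160.

ISO 160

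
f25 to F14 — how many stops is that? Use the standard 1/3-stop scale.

1 2/3 stops

f/25 → f/22 → f/20 → f/18 → f/16 → f/14 — count the steps: 5 third-stops = 1 2/3 stops.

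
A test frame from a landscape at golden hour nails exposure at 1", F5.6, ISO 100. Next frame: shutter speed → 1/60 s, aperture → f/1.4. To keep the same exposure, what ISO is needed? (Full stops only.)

Shutter speed: 1 → 1/2 → 1/4 → 1/8 → 1/15 → 1/30 → 1/60 — 6 stops faster (darker).
Aperture: f/5.6 → f/4 → f/2.8 → f/2 → f/1.4 — 4 stops opened up (brighter).
Net change so far: 2 stops darker. Offset with the ISO: 100 → 200 → 400.

ISO 400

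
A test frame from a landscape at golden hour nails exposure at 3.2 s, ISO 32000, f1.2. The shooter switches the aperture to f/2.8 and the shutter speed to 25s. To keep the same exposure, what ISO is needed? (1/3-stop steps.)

ISO 20000

Aperture: f/1.2 → f/1.4 → f/1.6 → f/1.8 → f/2 → f/2.2 → f/2.5 → f/2.8 — 2 1/3 stops stopped down (darker).
Shutter speed: 3.2 → 4 → 5 → 6 → 8 → 10 → 13 → 15 → 20 → 25 — 3 stops longer (brighter).
Net change so far: 2/3 stop brighter. Offset with the ISO: 32000 → 25600 → 20000.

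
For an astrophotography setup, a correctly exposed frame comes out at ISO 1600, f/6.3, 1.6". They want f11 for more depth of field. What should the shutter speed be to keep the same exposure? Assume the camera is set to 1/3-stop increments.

Aperture: f/6.3 → f/7.1 → f/8 → f/9 → f/10 → f/11 — 1 2/3 stops narrower (darker).
Need 1 2/3 stops brighter from the shutter speed: 1.6 → 2 → 2.5 → 3.2 → 4 → 5.

5 s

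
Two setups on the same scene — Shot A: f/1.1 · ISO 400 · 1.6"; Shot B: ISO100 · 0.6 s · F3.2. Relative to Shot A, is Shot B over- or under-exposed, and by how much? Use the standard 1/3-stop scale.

Aperture: f/1.1 → f/1.2 → f/1.4 → f/1.6 → f/1.8 → f/2 → f/2.2 → f/2.5 → f/2.8 → f/3.2 — 3 stops stopped down (darker).
Shutter speed: 1.6 → 1.3 → 1 → 0.8 → 0.6 — 1 1/3 stops shorter (darker).
ISO: 400 → 320 → 250 → 200 → 160 → 125 → 100 — 2 stops dropped (darker).
Net: −3 −1 1/3 −2 = −6 1/3 stops.

6 1/3 stops darker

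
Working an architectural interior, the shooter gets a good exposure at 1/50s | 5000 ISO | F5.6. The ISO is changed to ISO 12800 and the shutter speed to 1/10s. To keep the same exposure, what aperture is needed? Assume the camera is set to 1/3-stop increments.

f/20

ISO: 5000 → 6400 → 8000 → 10000 → 12800 — 1 1/3 stops raised (brighter).
Shutter speed: 1/50 → 1/40 → 1/30 → 1/25 → 1/20 → 1/15 → 1/13 → 1/10 — 2 1/3 stops slower (brighter).
Net change so far: 3 2/3 stops brighter. Offset with the aperture: f/5.6 → f/6.3 → f/7.1 → f/8 → f/9 → f/10 → f/11 → f/13 → f/14 → f/16 → f/18 → f/20.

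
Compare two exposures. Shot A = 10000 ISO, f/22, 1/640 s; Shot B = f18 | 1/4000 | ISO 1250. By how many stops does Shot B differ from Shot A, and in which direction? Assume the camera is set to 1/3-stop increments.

5 stops darker

Aperture: f/22 → f/20 → f/18 — 2/3 stop wider (brighter).
Shutter speed: 1/640 → 1/800 → 1/1000 → 1/1250 → 1/1600 → 1/2000 → 1/2500 → 1/3200 → 1/4000 — 2 2/3 stops faster (darker).
ISO: 10000 → 8000 → 6400 → 5000 → 4000 → 3200 → 2500 → 2000 → 1600 → 1250 — 3 stops lower (darker).
Net: +2/3 −2 2/3 −3 = −5 stops.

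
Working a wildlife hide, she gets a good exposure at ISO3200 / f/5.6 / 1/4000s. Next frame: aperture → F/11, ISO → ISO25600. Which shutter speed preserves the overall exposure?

Aperture: f/5.6 → f/8 → f/11 — 2 stops smaller aperture (darker).
ISO: 3200 → 6400 → 12800 → 25600 — 3 stops higher (brighter).
Net change so far: 1 stop brighter. Offset with the shutter speed: 1/4000 → 1/8000.

1/8000s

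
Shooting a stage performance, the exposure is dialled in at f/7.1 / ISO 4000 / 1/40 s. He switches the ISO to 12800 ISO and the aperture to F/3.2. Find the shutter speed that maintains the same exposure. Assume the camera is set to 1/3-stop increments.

1/640s

ISO: 4000 → 5000 → 6400 → 8000 → 10000 → 12800 — 1 2/3 stops higher (brighter).
Aperture: f/7.1 → f/6.3 → f/5.6 → f/5 → f/4.5 → f/4 → f/3.5 → f/3.2 — 2 1/3 stops larger aperture (brighter).
Net change so far: 4 stops brighter. Offset with the shutter speed: 1/40 → 1/50 → 1/60 → 1/80 → 1/100 → 1/125 → 1/160 → 1/200 → 1/250 → 1/320 → 1/400 → 1/500 → 1/640.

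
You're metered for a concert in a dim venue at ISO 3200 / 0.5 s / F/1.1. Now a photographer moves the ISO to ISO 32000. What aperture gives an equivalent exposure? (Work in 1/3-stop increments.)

f/3.5

ISO: 3200 → 4000 → 5000 → 6400 → 8000 → 10000 → 12800 → 16000 → 20000 → 25600 → 32000 — 3 1/3 stops higher (brighter).
Need 3 1/3 stops darker from the aperture: f/1.1 → f/1.2 → f/1.4 → f/1.6 → f/1.8 → f/2 → f/2.2 → f/2.5 → f/2.8 → f/3.2 → f/3.5.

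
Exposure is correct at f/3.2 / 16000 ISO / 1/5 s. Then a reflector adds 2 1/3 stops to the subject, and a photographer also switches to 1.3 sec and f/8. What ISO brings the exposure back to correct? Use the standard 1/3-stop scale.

Scene light: 2 1/3 stops brighter.
Shutter speed: 1/5 → 1/4 → 0.3 → 0.4 → 0.5 → 0.6 → 0.8 → 1 → 1.3 — 2 2/3 stops slower (brighter).
Aperture: f/3.2 → f/3.5 → f/4 → f/4.5 → f/5 → f/5.6 → f/6.3 → f/7.1 → f/8 — 2 2/3 stops smaller aperture (darker).
Net so far: 2 1/3 stops brighter. ISO: 16000 → 12800 → 10000 → 8000 → 6400 → 5000 → 4000 → 3200.

ISO 3200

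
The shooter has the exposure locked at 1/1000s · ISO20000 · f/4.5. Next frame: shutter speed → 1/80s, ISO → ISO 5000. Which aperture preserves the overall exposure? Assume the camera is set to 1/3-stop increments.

f/8

Shutter speed: 1/1000 → 1/800 → 1/640 → 1/500 → 1/400 → 1/320 → 1/250 → 1/200 → 1/160 → 1/125 → 1/100 → 1/80 — 3 2/3 stops longer (brighter).
ISO: 20000 → 16000 → 12800 → 10000 → 8000 → 6400 → 5000 — 2 stops dropped (darker).
Net change so far: 1 2/3 stops brighter. Offset with the aperture: f/4.5 → f/5 → f/5.6 → f/6.3 → f/7.1 → f/8.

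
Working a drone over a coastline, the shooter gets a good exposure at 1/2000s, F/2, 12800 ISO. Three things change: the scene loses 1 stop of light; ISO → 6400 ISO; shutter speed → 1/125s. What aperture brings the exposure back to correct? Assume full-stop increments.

f/4

Scene light: 1 stop darker.
ISO: 12800 → 6400 — 1 stop dropped (darker).
Shutter speed: 1/2000 → 1/1000 → 1/500 → 1/250 → 1/125 — 4 stops longer (brighter).
Net so far: 2 stops brighter. Aperture: f/2 → f/2.8 → f/4.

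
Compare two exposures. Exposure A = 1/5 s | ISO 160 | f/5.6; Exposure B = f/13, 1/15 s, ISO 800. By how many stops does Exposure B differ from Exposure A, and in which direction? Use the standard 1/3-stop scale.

Aperture: f/5.6 → f/6.3 → f/7.1 → f/8 → f/9 → f/10 → f/11 → f/13 — 2 1/3 stops smaller aperture (darker).
Shutter speed: 1/5 → 1/6 → 1/8 → 1/10 → 1/13 → 1/15 — 1 2/3 stops shorter (darker).
ISO: 160 → 200 → 250 → 320 → 400 → 500 → 640 → 800 — 2 1/3 stops higher (brighter).
Net: −2 1/3 −1 2/3 +2 1/3 = −1 2/3 stops.

1 2/3 stops darker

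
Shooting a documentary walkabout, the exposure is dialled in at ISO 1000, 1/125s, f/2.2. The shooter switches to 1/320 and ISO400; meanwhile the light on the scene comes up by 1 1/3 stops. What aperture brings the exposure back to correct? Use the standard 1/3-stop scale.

f/1.4

Scene light: 1 1/3 stops brighter.
Shutter speed: 1/125 → 1/160 → 1/200 → 1/250 → 1/320 — 1 1/3 stops shorter (darker).
ISO: 1000 → 800 → 640 → 500 → 400 — 1 1/3 stops dropped (darker).
Net so far: 1 1/3 stops darker. Aperture: f/2.2 → f/2 → f/1.8 → f/1.6 → f/1.4.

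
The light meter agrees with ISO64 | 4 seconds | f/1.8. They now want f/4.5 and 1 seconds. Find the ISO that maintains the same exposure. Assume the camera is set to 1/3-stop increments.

Aperture: f/1.8 → f/2 → f/2.2 → f/2.5 → f/2.8 → f/3.2 → f/3.5 → f/4 → f/4.5 — 2 2/3 stops narrower (darker).
Shutter speed: 4 → 3.2 → 2.5 → 2 → 1.6 → 1.3 → 1 — 2 stops faster (darker).
Net change so far: 4 2/3 stops darker. Offset with the ISO: 64 → 80 → 100 → 125 → 160 → 200 → 250 → 320 → 400 → 500 → 640 → 800 → 1000 → 1250 → 1600.

ISO 1600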